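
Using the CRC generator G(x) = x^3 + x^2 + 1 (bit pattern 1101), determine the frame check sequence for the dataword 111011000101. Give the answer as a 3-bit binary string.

011

Append 3 zeros: 111011000101000. Divide by 1101 (XOR where the leading bit is 1):
  pos 0: 1110 XOR 1101 = 0011
  pos 2: 1111 XOR 1101 = 0010
  pos 4: 1000 XOR 1101 = 0101
  pos 5: 1010 XOR 1101 = 0111
  pos 6: 1111 XOR 1101 = 0010
  pos 8: 1001 XOR 1101 = 0100
  pos 9: 1000 XOR 1101 = 0101
  pos 10: 1010 XOR 1101 = 0111
  pos 11: 1110 XOR 1101 = 0011
Remainder (last 3 bits) = 011. This is the CRC / FCS.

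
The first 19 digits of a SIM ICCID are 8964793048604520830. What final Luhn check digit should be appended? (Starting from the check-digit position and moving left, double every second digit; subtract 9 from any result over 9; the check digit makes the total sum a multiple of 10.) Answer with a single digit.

Partial digits right→left: 0 3 8 0 2 5 4 0 6 8 4 0 3 9 7 4 6 9 8
Double every second digit counting from the check-digit position (so the 1st, 3rd, 5th, ... of the partial from the right).
  doubled (with −9 where >9): 0 7 4 8 3 8 6 5 3 7 → sum 51
  kept as-is: 3 0 5 0 8 0 9 4 9 → sum 38
Total = 51 + 38 = 89.
Check digit = (10 − (89 mod 10)) mod 10 = 1.

1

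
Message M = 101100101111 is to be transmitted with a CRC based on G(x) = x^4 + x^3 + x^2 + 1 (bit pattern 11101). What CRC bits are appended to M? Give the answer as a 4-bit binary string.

Append 4 zeros: 1011001011110000. Divide by 11101 (XOR where the leading bit is 1):
  pos 0: 10110 XOR 11101 = 01011
  pos 1: 10110 XOR 11101 = 01011
  pos 2: 10111 XOR 11101 = 01010
  pos 3: 10100 XOR 11101 = 01001
  pos 4: 10011 XOR 11101 = 01110
  pos 5: 11101 XOR 11101 = 00000
  pos 10: 11000 XOR 11101 = 00101
Remainder (last 4 bits) = 1010. This is the CRC / FCS.

1010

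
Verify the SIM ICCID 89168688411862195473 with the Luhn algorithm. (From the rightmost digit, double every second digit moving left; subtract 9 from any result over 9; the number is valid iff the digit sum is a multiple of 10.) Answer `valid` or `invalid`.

From the right, keep odd positions and double even positions (subtract 9 from any doubled value over 9):
  doubled (positions 2,4,...): 5 1 2 3 2 8 7 7 2 7 → sum 44
  kept (positions 1,3,...): 3 4 9 2 8 1 8 6 6 9 → sum 56
Total = 100.
100 mod 10 = 0, so the number is valid.

valid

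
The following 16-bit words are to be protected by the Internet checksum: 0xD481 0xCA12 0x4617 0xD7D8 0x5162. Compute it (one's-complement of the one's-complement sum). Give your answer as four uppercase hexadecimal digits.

F218

One's-complement addition (fold any carry out of bit 15 back into bit 0):
  0xD481 + 0xCA12 = 0x19E93 → wrap carry → 0x9E94
  0x9E94 + 0x4617 = 0x0E4AB
  0xE4AB + 0xD7D8 = 0x1BC83 → wrap carry → 0xBC84
  0xBC84 + 0x5162 = 0x10DE6 → wrap carry → 0x0DE7
One's-complement sum = 0x0DE7.
Checksum = ~0x0DE7 & 0xFFFF = 0xF218.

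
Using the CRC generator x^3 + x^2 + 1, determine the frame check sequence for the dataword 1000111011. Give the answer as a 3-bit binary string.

100

Append 3 zeros: 1000111011000. Divide by 1101 (XOR where the leading bit is 1):
  pos 0: 1000 XOR 1101 = 0101
  pos 1: 1011 XOR 1101 = 0110
  pos 2: 1101 XOR 1101 = 0000
  pos 6: 1011 XOR 1101 = 0110
  pos 7: 1100 XOR 1101 = 0001
Remainder (last 3 bits) = 100. This is the CRC / FCS.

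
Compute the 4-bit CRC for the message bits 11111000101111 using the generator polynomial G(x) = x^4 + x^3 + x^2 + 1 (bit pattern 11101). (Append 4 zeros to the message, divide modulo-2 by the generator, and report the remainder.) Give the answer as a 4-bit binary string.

0000

Append 4 zeros: 111110001011110000. Divide by 11101 (XOR where the leading bit is 1):
  pos 0: 11111 XOR 11101 = 00010
  pos 3: 10000 XOR 11101 = 01101
  pos 4: 11011 XOR 11101 = 00110
  pos 6: 11001 XOR 11101 = 00100
  pos 8: 10011 XOR 11101 = 01110
  pos 9: 11101 XOR 11101 = 00000
Remainder (last 4 bits) = 0000. This is the CRC / FCS.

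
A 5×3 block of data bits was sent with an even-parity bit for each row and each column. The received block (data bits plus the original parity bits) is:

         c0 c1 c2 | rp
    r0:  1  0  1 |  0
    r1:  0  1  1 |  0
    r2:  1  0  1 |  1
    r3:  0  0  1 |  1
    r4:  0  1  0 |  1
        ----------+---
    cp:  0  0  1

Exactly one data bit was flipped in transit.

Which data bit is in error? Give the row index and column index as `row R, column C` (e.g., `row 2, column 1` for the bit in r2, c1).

Recompute each row's even parity and compare to rp:
  r0: data parity 0, sent rp 0 → ok
  r1: data parity 0, sent rp 0 → ok
  r2: data parity 0, sent rp 1 → mismatch
  r3: data parity 1, sent rp 1 → ok
  r4: data parity 1, sent rp 1 → ok
Recompute each column's even parity and compare to cp:
  c0: data parity 0, sent cp 0 → ok
  c1: data parity 0, sent cp 0 → ok
  c2: data parity 0, sent cp 1 → mismatch
Exactly one row (r2) and one column (c2) fail → the flipped bit is at their intersection.

row 2, column 2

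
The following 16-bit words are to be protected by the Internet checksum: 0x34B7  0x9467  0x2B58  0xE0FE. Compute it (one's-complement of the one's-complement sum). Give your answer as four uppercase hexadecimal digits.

One's-complement addition (fold any carry out of bit 15 back into bit 0):
  0x34B7 + 0x9467 = 0x0C91E
  0xC91E + 0x2B58 = 0x0F476
  0xF476 + 0xE0FE = 0x1D574 → wrap carry → 0xD575
One's-complement sum = 0xD575.
Checksum = ~0xD575 & 0xFFFF = 0x2A8A.

2A8A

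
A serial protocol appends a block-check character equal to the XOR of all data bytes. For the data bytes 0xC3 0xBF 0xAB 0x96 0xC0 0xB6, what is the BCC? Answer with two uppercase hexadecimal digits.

37

XOR the bytes together:
  start with 0xC3
  0xC3 ⊕ 0xBF = 0x7C
  0x7C ⊕ 0xAB = 0xD7
  0xD7 ⊕ 0x96 = 0x41
  0x41 ⊕ 0xC0 = 0x81
  0x81 ⊕ 0xB6 = 0x37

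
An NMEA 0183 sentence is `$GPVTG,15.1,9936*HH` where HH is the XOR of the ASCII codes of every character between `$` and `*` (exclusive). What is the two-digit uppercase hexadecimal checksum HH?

XOR the ASCII codes of the payload characters:
  'G' = 0x47 → acc = 0x47
  'P' = 0x50 → acc = 0x17
  'V' = 0x56 → acc = 0x41
  'T' = 0x54 → acc = 0x15
  'G' = 0x47 → acc = 0x52
  ',' = 0x2C → acc = 0x7E
  '1' = 0x31 → acc = 0x4F
  '5' = 0x35 → acc = 0x7A
  '.' = 0x2E → acc = 0x54
  '1' = 0x31 → acc = 0x65
  ',' = 0x2C → acc = 0x49
  '9' = 0x39 → acc = 0x70
  '9' = 0x39 → acc = 0x49
  '3' = 0x33 → acc = 0x7A
  '6' = 0x36 → acc = 0x4C
Checksum = 0x4C.

4C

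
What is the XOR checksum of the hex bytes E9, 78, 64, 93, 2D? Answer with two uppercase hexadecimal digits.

4B

XOR the bytes together:
  start with 0xE9
  0xE9 ⊕ 0x78 = 0x91
  0x91 ⊕ 0x64 = 0xF5
  0xF5 ⊕ 0x93 = 0x66
  0x66 ⊕ 0x2D = 0x4B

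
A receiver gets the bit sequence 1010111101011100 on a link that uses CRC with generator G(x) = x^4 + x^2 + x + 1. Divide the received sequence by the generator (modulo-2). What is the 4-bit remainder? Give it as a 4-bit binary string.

0000

Modulo-2 division of 1010111101011100 by 10111:
  pos 0: 10101 XOR 10111 = 00010
  pos 3: 10111 XOR 10111 = 00000
  pos 9: 10111 XOR 10111 = 00000
Remainder = 0000 (zero — the frame passes the CRC check).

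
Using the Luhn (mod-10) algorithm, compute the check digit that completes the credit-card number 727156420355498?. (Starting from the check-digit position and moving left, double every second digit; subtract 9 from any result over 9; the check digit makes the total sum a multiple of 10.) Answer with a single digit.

7

Partial digits right→left: 8 9 4 5 5 3 0 2 4 6 5 1 7 2 7
Double every second digit counting from the check-digit position (so the 1st, 3rd, 5th, ... of the partial from the right).
  doubled (with −9 where >9): 7 8 1 0 8 1 5 5 → sum 35
  kept as-is: 9 5 3 2 6 1 2 → sum 28
Total = 35 + 28 = 63.
Check digit = (10 − (63 mod 10)) mod 10 = 7.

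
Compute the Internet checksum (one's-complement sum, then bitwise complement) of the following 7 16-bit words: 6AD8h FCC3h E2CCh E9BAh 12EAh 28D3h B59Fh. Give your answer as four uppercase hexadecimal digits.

DA7E

One's-complement addition (fold any carry out of bit 15 back into bit 0):
  0x6AD8 + 0xFCC3 = 0x1679B → wrap carry → 0x679C
  0x679C + 0xE2CC = 0x14A68 → wrap carry → 0x4A69
  0x4A69 + 0xE9BA = 0x13423 → wrap carry → 0x3424
  0x3424 + 0x12EA = 0x0470E
  0x470E + 0x28D3 = 0x06FE1
  0x6FE1 + 0xB59F = 0x12580 → wrap carry → 0x2581
One's-complement sum = 0x2581.
Checksum = ~0x2581 & 0xFFFF = 0xDA7E.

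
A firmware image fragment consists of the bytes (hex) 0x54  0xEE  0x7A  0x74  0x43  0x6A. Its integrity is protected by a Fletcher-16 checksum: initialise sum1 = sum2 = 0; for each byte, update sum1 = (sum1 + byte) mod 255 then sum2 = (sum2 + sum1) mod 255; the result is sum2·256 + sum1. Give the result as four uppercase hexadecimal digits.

DCDF

Running sums (mod 255):
  after byte 0 (0x54): sum1=84, sum2=84
  after byte 1 (0xEE): sum1=67, sum2=151
  after byte 2 (0x7A): sum1=189, sum2=85
  after byte 3 (0x74): sum1=50, sum2=135
  after byte 4 (0x43): sum1=117, sum2=252
  after byte 5 (0x6A): sum1=223, sum2=220
Checksum = sum2·256 + sum1 = 220·256 + 223 = 56543 = 0xDCDF.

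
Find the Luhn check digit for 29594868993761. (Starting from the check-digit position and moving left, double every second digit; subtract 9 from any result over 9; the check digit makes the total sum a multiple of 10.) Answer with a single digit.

7

Partial digits right→left: 1 6 7 3 9 9 8 6 8 4 9 5 9 2
Double every second digit counting from the check-digit position (so the 1st, 3rd, 5th, ... of the partial from the right).
  doubled (with −9 where >9): 2 5 9 7 7 9 9 → sum 48
  kept as-is: 6 3 9 6 4 5 2 → sum 35
Total = 48 + 35 = 83.
Check digit = (10 − (83 mod 10)) mod 10 = 7.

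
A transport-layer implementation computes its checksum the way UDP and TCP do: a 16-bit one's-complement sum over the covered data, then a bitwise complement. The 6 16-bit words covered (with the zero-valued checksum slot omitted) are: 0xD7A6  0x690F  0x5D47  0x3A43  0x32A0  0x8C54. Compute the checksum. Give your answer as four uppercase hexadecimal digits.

68CA

One's-complement addition (fold any carry out of bit 15 back into bit 0):
  0xD7A6 + 0x690F = 0x140B5 → wrap carry → 0x40B6
  0x40B6 + 0x5D47 = 0x09DFD
  0x9DFD + 0x3A43 = 0x0D840
  0xD840 + 0x32A0 = 0x10AE0 → wrap carry → 0x0AE1
  0x0AE1 + 0x8C54 = 0x09735
One's-complement sum = 0x9735.
Checksum = ~0x9735 & 0xFFFF = 0x68CA.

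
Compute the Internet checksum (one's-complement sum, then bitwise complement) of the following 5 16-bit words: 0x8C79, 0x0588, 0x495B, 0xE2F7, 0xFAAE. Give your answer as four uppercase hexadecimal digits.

46FC

One's-complement addition (fold any carry out of bit 15 back into bit 0):
  0x8C79 + 0x0588 = 0x09201
  0x9201 + 0x495B = 0x0DB5C
  0xDB5C + 0xE2F7 = 0x1BE53 → wrap carry → 0xBE54
  0xBE54 + 0xFAAE = 0x1B902 → wrap carry → 0xB903
One's-complement sum = 0xB903.
Checksum = ~0xB903 & 0xFFFF = 0x46FC.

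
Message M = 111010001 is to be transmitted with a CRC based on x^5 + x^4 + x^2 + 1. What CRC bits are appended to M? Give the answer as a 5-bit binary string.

10011

Append 5 zeros: 11101000100000. Divide by 110101 (XOR where the leading bit is 1):
  pos 0: 111010 XOR 110101 = 001111
  pos 2: 111100 XOR 110101 = 001001
  pos 4: 100110 XOR 110101 = 010011
  pos 5: 100110 XOR 110101 = 010011
  pos 6: 100110 XOR 110101 = 010011
  pos 7: 100110 XOR 110101 = 010011
  pos 8: 100110 XOR 110101 = 010011
Remainder (last 5 bits) = 10011. This is the CRC / FCS.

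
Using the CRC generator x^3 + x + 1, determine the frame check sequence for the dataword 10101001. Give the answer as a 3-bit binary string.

Append 3 zeros: 10101001000. Divide by 1011 (XOR where the leading bit is 1):
  pos 0: 1010 XOR 1011 = 0001
  pos 3: 1100 XOR 1011 = 0111
  pos 4: 1111 XOR 1011 = 0100
  pos 5: 1000 XOR 1011 = 0011
  pos 7: 1100 XOR 1011 = 0111
Remainder (last 3 bits) = 111. This is the CRC / FCS.

111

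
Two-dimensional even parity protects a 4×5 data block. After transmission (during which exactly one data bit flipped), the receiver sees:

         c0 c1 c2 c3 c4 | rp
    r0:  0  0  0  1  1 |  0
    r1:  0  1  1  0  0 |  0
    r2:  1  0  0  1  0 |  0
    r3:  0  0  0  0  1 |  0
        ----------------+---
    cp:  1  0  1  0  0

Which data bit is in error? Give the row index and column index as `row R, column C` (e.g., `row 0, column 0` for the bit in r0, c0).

Recompute each row's even parity and compare to rp:
  r0: data parity 0, sent rp 0 → ok
  r1: data parity 0, sent rp 0 → ok
  r2: data parity 0, sent rp 0 → ok
  r3: data parity 1, sent rp 0 → mismatch
Recompute each column's even parity and compare to cp:
  c0: data parity 1, sent cp 1 → ok
  c1: data parity 1, sent cp 0 → mismatch
  c2: data parity 1, sent cp 1 → ok
  c3: data parity 0, sent cp 0 → ok
  c4: data parity 0, sent cp 0 → ok
Exactly one row (r3) and one column (c1) fail → the flipped bit is at their intersection.

row 3, column 1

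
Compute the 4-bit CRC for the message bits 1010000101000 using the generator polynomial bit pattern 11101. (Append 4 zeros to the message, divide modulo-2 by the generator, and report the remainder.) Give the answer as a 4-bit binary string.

0000

Append 4 zeros: 10100001010000000. Divide by 11101 (XOR where the leading bit is 1):
  pos 0: 10100 XOR 11101 = 01001
  pos 1: 10010 XOR 11101 = 01111
  pos 2: 11110 XOR 11101 = 00011
  pos 5: 11101 XOR 11101 = 00000
Remainder (last 4 bits) = 0000. This is the CRC / FCS.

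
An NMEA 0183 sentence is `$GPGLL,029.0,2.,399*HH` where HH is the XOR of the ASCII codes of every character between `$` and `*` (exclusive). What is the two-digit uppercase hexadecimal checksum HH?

XOR the ASCII codes of the payload characters:
  'G' = 0x47 → acc = 0x47
  'P' = 0x50 → acc = 0x17
  'G' = 0x47 → acc = 0x50
  'L' = 0x4C → acc = 0x1C
  'L' = 0x4C → acc = 0x50
  ',' = 0x2C → acc = 0x7C
  '0' = 0x30 → acc = 0x4C
  '2' = 0x32 → acc = 0x7E
  '9' = 0x39 → acc = 0x47
  '.' = 0x2E → acc = 0x69
  '0' = 0x30 → acc = 0x59
  ',' = 0x2C → acc = 0x75
  '2' = 0x32 → acc = 0x47
  '.' = 0x2E → acc = 0x69
  ',' = 0x2C → acc = 0x45
  '3' = 0x33 → acc = 0x76
  '9' = 0x39 → acc = 0x4F
  '9' = 0x39 → acc = 0x76
Checksum = 0x76.

76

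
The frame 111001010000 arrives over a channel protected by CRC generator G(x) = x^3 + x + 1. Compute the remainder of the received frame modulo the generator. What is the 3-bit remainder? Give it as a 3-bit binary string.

Modulo-2 division of 111001010000 by 1011:
  pos 0: 1110 XOR 1011 = 0101
  pos 1: 1010 XOR 1011 = 0001
  pos 4: 1101 XOR 1011 = 0110
  pos 5: 1100 XOR 1011 = 0111
  pos 6: 1110 XOR 1011 = 0101
  pos 7: 1010 XOR 1011 = 0001
Remainder = 010 (nonzero — an error is detected).

010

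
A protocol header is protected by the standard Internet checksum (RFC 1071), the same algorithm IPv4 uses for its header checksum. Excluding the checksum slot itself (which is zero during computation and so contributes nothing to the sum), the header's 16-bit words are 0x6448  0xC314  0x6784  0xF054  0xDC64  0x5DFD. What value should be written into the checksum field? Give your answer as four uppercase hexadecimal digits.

One's-complement addition (fold any carry out of bit 15 back into bit 0):
  0x6448 + 0xC314 = 0x1275C → wrap carry → 0x275D
  0x275D + 0x6784 = 0x08EE1
  0x8EE1 + 0xF054 = 0x17F35 → wrap carry → 0x7F36
  0x7F36 + 0xDC64 = 0x15B9A → wrap carry → 0x5B9B
  0x5B9B + 0x5DFD = 0x0B998
One's-complement sum = 0xB998.
Checksum = ~0xB998 & 0xFFFF = 0x4667.

4667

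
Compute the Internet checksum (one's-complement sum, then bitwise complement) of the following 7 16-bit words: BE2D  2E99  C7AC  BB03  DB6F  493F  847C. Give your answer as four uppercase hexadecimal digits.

One's-complement addition (fold any carry out of bit 15 back into bit 0):
  0xBE2D + 0x2E99 = 0x0ECC6
  0xECC6 + 0xC7AC = 0x1B472 → wrap carry → 0xB473
  0xB473 + 0xBB03 = 0x16F76 → wrap carry → 0x6F77
  0x6F77 + 0xDB6F = 0x14AE6 → wrap carry → 0x4AE7
  0x4AE7 + 0x493F = 0x09426
  0x9426 + 0x847C = 0x118A2 → wrap carry → 0x18A3
One's-complement sum = 0x18A3.
Checksum = ~0x18A3 & 0xFFFF = 0xE75C.

E75C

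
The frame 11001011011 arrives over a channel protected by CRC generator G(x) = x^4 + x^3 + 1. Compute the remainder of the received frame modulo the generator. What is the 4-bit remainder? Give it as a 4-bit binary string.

0010

Modulo-2 division of 11001011011 by 11001:
  pos 0: 11001 XOR 11001 = 00000
  pos 6: 11011 XOR 11001 = 00010
Remainder = 0010 (nonzero — an error is detected).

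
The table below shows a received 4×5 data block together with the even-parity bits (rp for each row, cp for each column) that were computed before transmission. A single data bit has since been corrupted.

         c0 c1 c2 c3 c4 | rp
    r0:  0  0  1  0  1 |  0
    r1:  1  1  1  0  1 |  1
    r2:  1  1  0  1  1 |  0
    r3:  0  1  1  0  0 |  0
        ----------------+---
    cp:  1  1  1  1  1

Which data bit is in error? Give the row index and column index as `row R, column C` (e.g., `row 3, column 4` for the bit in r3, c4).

Recompute each row's even parity and compare to rp:
  r0: data parity 0, sent rp 0 → ok
  r1: data parity 0, sent rp 1 → mismatch
  r2: data parity 0, sent rp 0 → ok
  r3: data parity 0, sent rp 0 → ok
Recompute each column's even parity and compare to cp:
  c0: data parity 0, sent cp 1 → mismatch
  c1: data parity 1, sent cp 1 → ok
  c2: data parity 1, sent cp 1 → ok
  c3: data parity 1, sent cp 1 → ok
  c4: data parity 1, sent cp 1 → ok
Exactly one row (r1) and one column (c0) fail → the flipped bit is at their intersection.

row 1, column 0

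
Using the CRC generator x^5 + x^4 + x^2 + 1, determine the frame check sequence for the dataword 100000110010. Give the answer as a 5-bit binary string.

Append 5 zeros: 10000011001000000. Divide by 110101 (XOR where the leading bit is 1):
  pos 0: 100000 XOR 110101 = 010101
  pos 1: 101011 XOR 110101 = 011110
  pos 2: 111101 XOR 110101 = 001000
  pos 4: 100000 XOR 110101 = 010101
  pos 5: 101011 XOR 110101 = 011110
  pos 6: 111100 XOR 110101 = 001001
  pos 8: 100100 XOR 110101 = 010001
  pos 9: 100010 XOR 110101 = 010111
  pos 10: 101110 XOR 110101 = 011011
  pos 11: 110110 XOR 110101 = 000011
Remainder (last 5 bits) = 00011. This is the CRC / FCS.

00011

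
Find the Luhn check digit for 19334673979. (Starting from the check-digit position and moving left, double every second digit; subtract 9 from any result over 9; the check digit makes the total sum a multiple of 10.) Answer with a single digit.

Partial digits right→left: 9 7 9 3 7 6 4 3 3 9 1
Double every second digit counting from the check-digit position (so the 1st, 3rd, 5th, ... of the partial from the right).
  doubled (with −9 where >9): 9 9 5 8 6 2 → sum 39
  kept as-is: 7 3 6 3 9 → sum 28
Total = 39 + 28 = 67.
Check digit = (10 − (67 mod 10)) mod 10 = 3.

3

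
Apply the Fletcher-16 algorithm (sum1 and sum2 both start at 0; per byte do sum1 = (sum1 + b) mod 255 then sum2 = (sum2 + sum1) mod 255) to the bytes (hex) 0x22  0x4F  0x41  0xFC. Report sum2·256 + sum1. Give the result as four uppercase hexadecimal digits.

Running sums (mod 255):
  after byte 0 (0x22): sum1=34, sum2=34
  after byte 1 (0x4F): sum1=113, sum2=147
  after byte 2 (0x41): sum1=178, sum2=70
  after byte 3 (0xFC): sum1=175, sum2=245
Checksum = sum2·256 + sum1 = 245·256 + 175 = 62895 = 0xF5AF.

F5AF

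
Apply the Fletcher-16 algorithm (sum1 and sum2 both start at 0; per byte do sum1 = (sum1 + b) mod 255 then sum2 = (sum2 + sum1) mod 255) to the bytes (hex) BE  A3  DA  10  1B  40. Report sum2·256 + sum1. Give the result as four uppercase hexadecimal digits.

Running sums (mod 255):
  after byte 0 (BE): sum1=190, sum2=190
  after byte 1 (A3): sum1=98, sum2=33
  after byte 2 (DA): sum1=61, sum2=94
  after byte 3 (10): sum1=77, sum2=171
  after byte 4 (1B): sum1=104, sum2=20
  after byte 5 (40): sum1=168, sum2=188
Checksum = sum2·256 + sum1 = 188·256 + 168 = 48296 = 0xBCA8.

BCA8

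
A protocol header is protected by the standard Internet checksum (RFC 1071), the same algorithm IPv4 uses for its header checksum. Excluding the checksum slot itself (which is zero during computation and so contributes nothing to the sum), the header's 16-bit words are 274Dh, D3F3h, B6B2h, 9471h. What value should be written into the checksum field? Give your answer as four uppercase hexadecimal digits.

One's-complement addition (fold any carry out of bit 15 back into bit 0):
  0x274D + 0xD3F3 = 0x0FB40
  0xFB40 + 0xB6B2 = 0x1B1F2 → wrap carry → 0xB1F3
  0xB1F3 + 0x9471 = 0x14664 → wrap carry → 0x4665
One's-complement sum = 0x4665.
Checksum = ~0x4665 & 0xFFFF = 0xB99A.

B99A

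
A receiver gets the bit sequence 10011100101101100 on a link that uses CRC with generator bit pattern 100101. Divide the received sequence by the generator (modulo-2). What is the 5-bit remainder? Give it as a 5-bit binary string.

Modulo-2 division of 10011100101101100 by 100101:
  pos 0: 100111 XOR 100101 = 000010
  pos 4: 100010 XOR 100101 = 000111
  pos 7: 111110 XOR 100101 = 011011
  pos 8: 110111 XOR 100101 = 010010
  pos 9: 100101 XOR 100101 = 000000
Remainder = 00000 (zero — the frame passes the CRC check).

00000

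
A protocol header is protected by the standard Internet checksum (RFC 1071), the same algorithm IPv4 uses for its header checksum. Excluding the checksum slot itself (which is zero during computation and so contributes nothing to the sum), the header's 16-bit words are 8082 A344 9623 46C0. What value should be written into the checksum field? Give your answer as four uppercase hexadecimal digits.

FF54

One's-complement addition (fold any carry out of bit 15 back into bit 0):
  0x8082 + 0xA344 = 0x123C6 → wrap carry → 0x23C7
  0x23C7 + 0x9623 = 0x0B9EA
  0xB9EA + 0x46C0 = 0x100AA → wrap carry → 0x00AB
One's-complement sum = 0x00AB.
Checksum = ~0x00AB & 0xFFFF = 0xFF54.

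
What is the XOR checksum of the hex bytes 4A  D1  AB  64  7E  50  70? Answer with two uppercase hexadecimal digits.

XOR the bytes together:
  start with 0x4A
  0x4A ⊕ 0xD1 = 0x9B
  0x9B ⊕ 0xAB = 0x30
  0x30 ⊕ 0x64 = 0x54
  0x54 ⊕ 0x7E = 0x2A
  0x2A ⊕ 0x50 = 0x7A
  0x7A ⊕ 0x70 = 0x0A

0A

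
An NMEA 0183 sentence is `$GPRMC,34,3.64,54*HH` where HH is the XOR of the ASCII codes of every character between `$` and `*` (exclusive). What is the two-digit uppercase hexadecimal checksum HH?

7E

XOR the ASCII codes of the payload characters:
  'G' = 0x47 → acc = 0x47
  'P' = 0x50 → acc = 0x17
  'R' = 0x52 → acc = 0x45
  'M' = 0x4D → acc = 0x08
  'C' = 0x43 → acc = 0x4B
  ',' = 0x2C → acc = 0x67
  '3' = 0x33 → acc = 0x54
  '4' = 0x34 → acc = 0x60
  ',' = 0x2C → acc = 0x4C
  '3' = 0x33 → acc = 0x7F
  '.' = 0x2E → acc = 0x51
  '6' = 0x36 → acc = 0x67
  '4' = 0x34 → acc = 0x53
  ',' = 0x2C → acc = 0x7F
  '5' = 0x35 → acc = 0x4A
  '4' = 0x34 → acc = 0x7E
Checksum = 0x7E.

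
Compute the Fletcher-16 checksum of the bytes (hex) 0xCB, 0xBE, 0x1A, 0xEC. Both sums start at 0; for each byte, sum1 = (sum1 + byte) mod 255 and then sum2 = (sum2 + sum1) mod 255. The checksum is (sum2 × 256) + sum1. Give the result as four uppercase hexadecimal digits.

8C91

Running sums (mod 255):
  after byte 0 (0xCB): sum1=203, sum2=203
  after byte 1 (0xBE): sum1=138, sum2=86
  after byte 2 (0x1A): sum1=164, sum2=250
  after byte 3 (0xEC): sum1=145, sum2=140
Checksum = sum2·256 + sum1 = 140·256 + 145 = 35985 = 0x8C91.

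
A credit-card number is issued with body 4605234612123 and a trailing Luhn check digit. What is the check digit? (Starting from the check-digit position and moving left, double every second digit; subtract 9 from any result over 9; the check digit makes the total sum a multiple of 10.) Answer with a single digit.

Partial digits right→left: 3 2 1 2 1 6 4 3 2 5 0 6 4
Double every second digit counting from the check-digit position (so the 1st, 3rd, 5th, ... of the partial from the right).
  doubled (with −9 where >9): 6 2 2 8 4 0 8 → sum 30
  kept as-is: 2 2 6 3 5 6 → sum 24
Total = 30 + 24 = 54.
Check digit = (10 − (54 mod 10)) mod 10 = 6.

6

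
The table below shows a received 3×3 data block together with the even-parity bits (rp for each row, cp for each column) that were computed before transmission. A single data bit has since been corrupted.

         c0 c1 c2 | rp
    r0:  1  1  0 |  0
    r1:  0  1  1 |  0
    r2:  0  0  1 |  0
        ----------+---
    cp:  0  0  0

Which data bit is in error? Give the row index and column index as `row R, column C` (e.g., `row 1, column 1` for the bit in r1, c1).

Recompute each row's even parity and compare to rp:
  r0: data parity 0, sent rp 0 → ok
  r1: data parity 0, sent rp 0 → ok
  r2: data parity 1, sent rp 0 → mismatch
Recompute each column's even parity and compare to cp:
  c0: data parity 1, sent cp 0 → mismatch
  c1: data parity 0, sent cp 0 → ok
  c2: data parity 0, sent cp 0 → ok
Exactly one row (r2) and one column (c0) fail → the flipped bit is at their intersection.

row 2, column 0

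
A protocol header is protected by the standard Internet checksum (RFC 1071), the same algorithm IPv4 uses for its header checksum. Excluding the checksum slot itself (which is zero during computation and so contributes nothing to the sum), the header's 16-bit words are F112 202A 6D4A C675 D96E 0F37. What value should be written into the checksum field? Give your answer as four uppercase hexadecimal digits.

D25C

One's-complement addition (fold any carry out of bit 15 back into bit 0):
  0xF112 + 0x202A = 0x1113C → wrap carry → 0x113D
  0x113D + 0x6D4A = 0x07E87
  0x7E87 + 0xC675 = 0x144FC → wrap carry → 0x44FD
  0x44FD + 0xD96E = 0x11E6B → wrap carry → 0x1E6C
  0x1E6C + 0x0F37 = 0x02DA3
One's-complement sum = 0x2DA3.
Checksum = ~0x2DA3 & 0xFFFF = 0xD25C.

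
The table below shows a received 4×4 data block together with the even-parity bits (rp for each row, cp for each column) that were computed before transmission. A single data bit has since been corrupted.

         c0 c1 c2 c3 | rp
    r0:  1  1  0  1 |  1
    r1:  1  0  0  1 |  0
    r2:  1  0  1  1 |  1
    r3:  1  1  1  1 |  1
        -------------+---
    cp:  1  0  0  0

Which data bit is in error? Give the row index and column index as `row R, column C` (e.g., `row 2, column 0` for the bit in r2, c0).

Recompute each row's even parity and compare to rp:
  r0: data parity 1, sent rp 1 → ok
  r1: data parity 0, sent rp 0 → ok
  r2: data parity 1, sent rp 1 → ok
  r3: data parity 0, sent rp 1 → mismatch
Recompute each column's even parity and compare to cp:
  c0: data parity 0, sent cp 1 → mismatch
  c1: data parity 0, sent cp 0 → ok
  c2: data parity 0, sent cp 0 → ok
  c3: data parity 0, sent cp 0 → ok
Exactly one row (r3) and one column (c0) fail → the flipped bit is at their intersection.

row 3, column 0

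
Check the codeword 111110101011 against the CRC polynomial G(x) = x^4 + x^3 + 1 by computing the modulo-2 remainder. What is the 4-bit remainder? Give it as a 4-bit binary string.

1011

Modulo-2 division of 111110101011 by 11001:
  pos 0: 11111 XOR 11001 = 00110
  pos 2: 11001 XOR 11001 = 00000
Remainder = 1011 (nonzero — an error is detected).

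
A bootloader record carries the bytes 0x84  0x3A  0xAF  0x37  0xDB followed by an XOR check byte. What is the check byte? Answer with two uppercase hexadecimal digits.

FD

XOR the bytes together:
  start with 0x84
  0x84 ⊕ 0x3A = 0xBE
  0xBE ⊕ 0xAF = 0x11
  0x11 ⊕ 0x37 = 0x26
  0x26 ⊕ 0xDB = 0xFD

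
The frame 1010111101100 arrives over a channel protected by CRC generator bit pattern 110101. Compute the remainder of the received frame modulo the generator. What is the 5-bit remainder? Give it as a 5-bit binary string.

00000

Modulo-2 division of 1010111101100 by 110101:
  pos 0: 101011 XOR 110101 = 011110
  pos 1: 111101 XOR 110101 = 001000
  pos 3: 100010 XOR 110101 = 010111
  pos 4: 101111 XOR 110101 = 011010
  pos 5: 110101 XOR 110101 = 000000
Remainder = 00000 (zero — the frame passes the CRC check).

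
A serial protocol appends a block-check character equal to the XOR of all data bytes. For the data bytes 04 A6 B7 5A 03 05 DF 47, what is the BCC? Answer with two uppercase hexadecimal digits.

XOR the bytes together:
  start with 0x04
  0x04 ⊕ 0xA6 = 0xA2
  0xA2 ⊕ 0xB7 = 0x15
  0x15 ⊕ 0x5A = 0x4F
  0x4F ⊕ 0x03 = 0x4C
  0x4C ⊕ 0x05 = 0x49
  0x49 ⊕ 0xDF = 0x96
  0x96 ⊕ 0x47 = 0xD1

D1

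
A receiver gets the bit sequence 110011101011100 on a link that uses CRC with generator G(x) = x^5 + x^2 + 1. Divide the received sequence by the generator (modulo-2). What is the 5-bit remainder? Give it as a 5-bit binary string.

Modulo-2 division of 110011101011100 by 100101:
  pos 0: 110011 XOR 100101 = 010110
  pos 1: 101101 XOR 100101 = 001000
  pos 3: 100001 XOR 100101 = 000100
  pos 6: 100011 XOR 100101 = 000110
  pos 9: 110100 XOR 100101 = 010001
Remainder = 10001 (nonzero — an error is detected).

10001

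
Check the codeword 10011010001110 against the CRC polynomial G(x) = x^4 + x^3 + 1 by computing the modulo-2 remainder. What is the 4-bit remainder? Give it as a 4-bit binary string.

Modulo-2 division of 10011010001110 by 11001:
  pos 0: 10011 XOR 11001 = 01010
  pos 1: 10100 XOR 11001 = 01101
  pos 2: 11011 XOR 11001 = 00010
  pos 5: 10000 XOR 11001 = 01001
  pos 6: 10011 XOR 11001 = 01010
  pos 7: 10101 XOR 11001 = 01100
  pos 8: 11001 XOR 11001 = 00000
Remainder = 0000 (zero — the frame passes the CRC check).

0000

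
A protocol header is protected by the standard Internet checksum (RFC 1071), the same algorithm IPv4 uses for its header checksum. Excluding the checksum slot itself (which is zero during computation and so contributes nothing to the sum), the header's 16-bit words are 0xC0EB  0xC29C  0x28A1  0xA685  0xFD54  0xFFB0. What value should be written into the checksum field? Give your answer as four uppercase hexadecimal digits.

One's-complement addition (fold any carry out of bit 15 back into bit 0):
  0xC0EB + 0xC29C = 0x18387 → wrap carry → 0x8388
  0x8388 + 0x28A1 = 0x0AC29
  0xAC29 + 0xA685 = 0x152AE → wrap carry → 0x52AF
  0x52AF + 0xFD54 = 0x15003 → wrap carry → 0x5004
  0x5004 + 0xFFB0 = 0x14FB4 → wrap carry → 0x4FB5
One's-complement sum = 0x4FB5.
Checksum = ~0x4FB5 & 0xFFFF = 0xB04A.

B04A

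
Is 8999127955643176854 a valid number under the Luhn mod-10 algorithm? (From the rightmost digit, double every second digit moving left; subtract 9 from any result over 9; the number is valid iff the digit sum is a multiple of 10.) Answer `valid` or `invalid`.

From the right, keep odd positions and double even positions (subtract 9 from any doubled value over 9):
  doubled (positions 2,4,...): 1 3 2 8 1 9 4 9 9 → sum 46
  kept (positions 1,3,...): 4 8 7 3 6 5 7 1 9 8 → sum 58
Total = 104.
104 mod 10 = 4, so the number is invalid.

invalid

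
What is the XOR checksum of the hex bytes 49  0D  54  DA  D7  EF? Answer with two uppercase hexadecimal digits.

F2

XOR the bytes together:
  start with 0x49
  0x49 ⊕ 0x0D = 0x44
  0x44 ⊕ 0x54 = 0x10
  0x10 ⊕ 0xDA = 0xCA
  0xCA ⊕ 0xD7 = 0x1D
  0x1D ⊕ 0xEF = 0xF2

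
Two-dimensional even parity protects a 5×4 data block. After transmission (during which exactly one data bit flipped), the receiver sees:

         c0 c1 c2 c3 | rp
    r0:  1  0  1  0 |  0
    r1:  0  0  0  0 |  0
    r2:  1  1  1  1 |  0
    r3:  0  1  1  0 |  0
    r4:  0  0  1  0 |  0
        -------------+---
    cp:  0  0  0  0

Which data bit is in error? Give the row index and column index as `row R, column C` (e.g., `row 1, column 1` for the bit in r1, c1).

row 4, column 3

Recompute each row's even parity and compare to rp:
  r0: data parity 0, sent rp 0 → ok
  r1: data parity 0, sent rp 0 → ok
  r2: data parity 0, sent rp 0 → ok
  r3: data parity 0, sent rp 0 → ok
  r4: data parity 1, sent rp 0 → mismatch
Recompute each column's even parity and compare to cp:
  c0: data parity 0, sent cp 0 → ok
  c1: data parity 0, sent cp 0 → ok
  c2: data parity 0, sent cp 0 → ok
  c3: data parity 1, sent cp 0 → mismatch
Exactly one row (r4) and one column (c3) fail → the flipped bit is at their intersection.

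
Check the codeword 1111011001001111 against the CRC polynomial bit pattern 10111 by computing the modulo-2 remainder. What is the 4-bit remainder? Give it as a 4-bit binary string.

Modulo-2 division of 1111011001001111 by 10111:
  pos 0: 11110 XOR 10111 = 01001
  pos 1: 10011 XOR 10111 = 00100
  pos 3: 10010 XOR 10111 = 00101
  pos 5: 10101 XOR 10111 = 00010
  pos 8: 10001 XOR 10111 = 00110
  pos 10: 11011 XOR 10111 = 01100
  pos 11: 11001 XOR 10111 = 01110
Remainder = 1110 (nonzero — an error is detected).

1110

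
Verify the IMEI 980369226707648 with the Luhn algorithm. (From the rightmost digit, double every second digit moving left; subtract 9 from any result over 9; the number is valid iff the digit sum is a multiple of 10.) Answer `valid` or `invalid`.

invalid

From the right, keep odd positions and double even positions (subtract 9 from any doubled value over 9):
  doubled (positions 2,4,...): 8 5 5 4 9 6 7 → sum 44
  kept (positions 1,3,...): 8 6 0 6 2 6 0 9 → sum 37
Total = 81.
81 mod 10 = 1, so the number is invalid.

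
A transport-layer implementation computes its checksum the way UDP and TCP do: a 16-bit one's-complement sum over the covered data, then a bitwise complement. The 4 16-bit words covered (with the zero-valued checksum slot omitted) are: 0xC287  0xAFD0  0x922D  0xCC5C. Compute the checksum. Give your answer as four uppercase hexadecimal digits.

2F1D

One's-complement addition (fold any carry out of bit 15 back into bit 0):
  0xC287 + 0xAFD0 = 0x17257 → wrap carry → 0x7258
  0x7258 + 0x922D = 0x10485 → wrap carry → 0x0486
  0x0486 + 0xCC5C = 0x0D0E2
One's-complement sum = 0xD0E2.
Checksum = ~0xD0E2 & 0xFFFF = 0x2F1D.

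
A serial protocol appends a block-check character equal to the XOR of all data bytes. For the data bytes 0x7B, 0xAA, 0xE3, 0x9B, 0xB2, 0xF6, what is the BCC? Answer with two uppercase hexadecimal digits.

ED

XOR the bytes together:
  start with 0x7B
  0x7B ⊕ 0xAA = 0xD1
  0xD1 ⊕ 0xE3 = 0x32
  0x32 ⊕ 0x9B = 0xA9
  0xA9 ⊕ 0xB2 = 0x1B
  0x1B ⊕ 0xF6 = 0xED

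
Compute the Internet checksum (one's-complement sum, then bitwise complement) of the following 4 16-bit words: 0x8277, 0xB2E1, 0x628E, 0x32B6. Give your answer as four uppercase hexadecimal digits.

3562

One's-complement addition (fold any carry out of bit 15 back into bit 0):
  0x8277 + 0xB2E1 = 0x13558 → wrap carry → 0x3559
  0x3559 + 0x628E = 0x097E7
  0x97E7 + 0x32B6 = 0x0CA9D
One's-complement sum = 0xCA9D.
Checksum = ~0xCA9D & 0xFFFF = 0x3562.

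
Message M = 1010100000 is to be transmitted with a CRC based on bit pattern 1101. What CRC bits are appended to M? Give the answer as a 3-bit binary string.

100

Append 3 zeros: 1010100000000. Divide by 1101 (XOR where the leading bit is 1):
  pos 0: 1010 XOR 1101 = 0111
  pos 1: 1111 XOR 1101 = 0010
  pos 3: 1000 XOR 1101 = 0101
  pos 4: 1010 XOR 1101 = 0111
  pos 5: 1110 XOR 1101 = 0011
  pos 7: 1100 XOR 1101 = 0001
Remainder (last 3 bits) = 100. This is the CRC / FCS.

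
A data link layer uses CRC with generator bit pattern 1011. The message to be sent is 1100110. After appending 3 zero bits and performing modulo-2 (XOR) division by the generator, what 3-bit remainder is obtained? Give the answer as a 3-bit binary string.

111

Append 3 zeros: 1100110000. Divide by 1011 (XOR where the leading bit is 1):
  pos 0: 1100 XOR 1011 = 0111
  pos 1: 1111 XOR 1011 = 0100
  pos 2: 1001 XOR 1011 = 0010
  pos 4: 1000 XOR 1011 = 0011
  pos 6: 1100 XOR 1011 = 0111
Remainder (last 3 bits) = 111. This is the CRC / FCS.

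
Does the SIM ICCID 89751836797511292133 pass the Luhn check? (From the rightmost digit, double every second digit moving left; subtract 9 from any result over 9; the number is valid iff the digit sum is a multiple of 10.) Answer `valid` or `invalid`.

invalid

From the right, keep odd positions and double even positions (subtract 9 from any doubled value over 9):
  doubled (positions 2,4,...): 6 4 4 2 5 5 6 2 5 7 → sum 46
  kept (positions 1,3,...): 3 1 9 1 5 9 6 8 5 9 → sum 56
Total = 102.
102 mod 10 = 2, so the number is invalid.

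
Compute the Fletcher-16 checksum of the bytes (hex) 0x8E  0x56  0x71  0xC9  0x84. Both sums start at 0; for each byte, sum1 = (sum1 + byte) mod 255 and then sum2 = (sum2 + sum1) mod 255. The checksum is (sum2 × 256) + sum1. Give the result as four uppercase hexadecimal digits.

Running sums (mod 255):
  after byte 0 (0x8E): sum1=142, sum2=142
  after byte 1 (0x56): sum1=228, sum2=115
  after byte 2 (0x71): sum1=86, sum2=201
  after byte 3 (0xC9): sum1=32, sum2=233
  after byte 4 (0x84): sum1=164, sum2=142
Checksum = sum2·256 + sum1 = 142·256 + 164 = 36516 = 0x8EA4.

8EA4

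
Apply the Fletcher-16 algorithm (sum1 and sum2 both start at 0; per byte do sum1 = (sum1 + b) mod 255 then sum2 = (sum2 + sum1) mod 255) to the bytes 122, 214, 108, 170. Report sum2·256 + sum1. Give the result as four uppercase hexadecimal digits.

Running sums (mod 255):
  after byte 0 (122): sum1=122, sum2=122
  after byte 1 (214): sum1=81, sum2=203
  after byte 2 (108): sum1=189, sum2=137
  after byte 3 (170): sum1=104, sum2=241
Checksum = sum2·256 + sum1 = 241·256 + 104 = 61800 = 0xF168.

F168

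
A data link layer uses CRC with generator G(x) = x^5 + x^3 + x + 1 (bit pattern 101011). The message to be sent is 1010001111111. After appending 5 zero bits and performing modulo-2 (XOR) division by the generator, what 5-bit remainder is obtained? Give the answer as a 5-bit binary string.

10011

Append 5 zeros: 101000111111100000. Divide by 101011 (XOR where the leading bit is 1):
  pos 0: 101000 XOR 101011 = 000011
  pos 4: 111111 XOR 101011 = 010100
  pos 5: 101001 XOR 101011 = 000010
  pos 9: 101100 XOR 101011 = 000111
  pos 12: 111000 XOR 101011 = 010011
Remainder (last 5 bits) = 10011. This is the CRC / FCS.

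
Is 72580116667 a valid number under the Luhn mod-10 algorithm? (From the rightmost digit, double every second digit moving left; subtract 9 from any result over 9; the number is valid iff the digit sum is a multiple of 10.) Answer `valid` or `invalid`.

From the right, keep odd positions and double even positions (subtract 9 from any doubled value over 9):
  doubled (positions 2,4,...): 3 3 2 7 4 → sum 19
  kept (positions 1,3,...): 7 6 1 0 5 7 → sum 26
Total = 45.
45 mod 10 = 5, so the number is invalid.

invalid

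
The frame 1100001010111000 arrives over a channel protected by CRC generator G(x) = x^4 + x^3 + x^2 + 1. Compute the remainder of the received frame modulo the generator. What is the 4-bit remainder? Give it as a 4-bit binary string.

Modulo-2 division of 1100001010111000 by 11101:
  pos 0: 11000 XOR 11101 = 00101
  pos 2: 10101 XOR 11101 = 01000
  pos 3: 10000 XOR 11101 = 01101
  pos 4: 11011 XOR 11101 = 00110
  pos 6: 11001 XOR 11101 = 00100
  pos 8: 10011 XOR 11101 = 01110
  pos 9: 11100 XOR 11101 = 00001
Remainder = 0100 (nonzero — an error is detected).

0100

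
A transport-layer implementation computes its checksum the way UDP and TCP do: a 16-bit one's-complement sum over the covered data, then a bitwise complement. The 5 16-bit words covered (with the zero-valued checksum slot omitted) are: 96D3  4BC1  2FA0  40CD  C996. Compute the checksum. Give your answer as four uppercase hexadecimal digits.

E366

One's-complement addition (fold any carry out of bit 15 back into bit 0):
  0x96D3 + 0x4BC1 = 0x0E294
  0xE294 + 0x2FA0 = 0x11234 → wrap carry → 0x1235
  0x1235 + 0x40CD = 0x05302
  0x5302 + 0xC996 = 0x11C98 → wrap carry → 0x1C99
One's-complement sum = 0x1C99.
Checksum = ~0x1C99 & 0xFFFF = 0xE366.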